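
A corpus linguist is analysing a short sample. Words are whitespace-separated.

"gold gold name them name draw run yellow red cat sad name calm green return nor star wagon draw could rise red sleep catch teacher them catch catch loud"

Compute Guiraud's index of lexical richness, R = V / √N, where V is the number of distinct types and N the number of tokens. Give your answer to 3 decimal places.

N = 29, V = 21.
√N = 5.385165
R = 21 / 5.385165 = 3.900

3.900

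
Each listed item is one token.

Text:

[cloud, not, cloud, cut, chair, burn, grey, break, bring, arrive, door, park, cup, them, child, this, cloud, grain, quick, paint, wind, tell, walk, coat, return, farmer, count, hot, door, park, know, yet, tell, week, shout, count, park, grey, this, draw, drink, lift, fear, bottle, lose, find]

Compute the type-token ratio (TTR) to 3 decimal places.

0.804

N = 46 tokens, V = 37 types.
TTR = V / N = 37 / 46 = 0.804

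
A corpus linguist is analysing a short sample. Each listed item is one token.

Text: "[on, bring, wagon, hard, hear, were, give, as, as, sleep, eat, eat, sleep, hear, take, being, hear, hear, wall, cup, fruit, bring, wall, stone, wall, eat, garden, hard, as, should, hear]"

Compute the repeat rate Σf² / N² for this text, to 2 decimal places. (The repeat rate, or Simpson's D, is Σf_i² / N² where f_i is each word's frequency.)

0.08

Frequencies: hear:5, as:3, eat:3, wall:3, bring:2, hard:2, sleep:2, on:1, wagon:1, were:1, give:1, take:1, being:1, cup:1, fruit:1, stone:1, garden:1, should:1
Σf² = 75; N² = 961
Repeat rate = 75 / 961 = 0.08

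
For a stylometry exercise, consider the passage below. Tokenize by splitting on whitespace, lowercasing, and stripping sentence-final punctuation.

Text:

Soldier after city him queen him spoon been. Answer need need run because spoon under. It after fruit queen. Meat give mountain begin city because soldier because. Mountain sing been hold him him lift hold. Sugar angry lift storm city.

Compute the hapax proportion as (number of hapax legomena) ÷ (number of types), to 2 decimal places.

0.50

Frequencies: him:4, city:3, because:3, soldier:2, after:2, queen:2, spoon:2, been:2, need:2, mountain:2, hold:2, lift:2, answer:1, run:1, under:1, it:1, fruit:1, meat:1, give:1, begin:1, … (4 more, each freq 1)
Hapax count = 12; type count = 24.
Ratio = 12 / 24 = 0.50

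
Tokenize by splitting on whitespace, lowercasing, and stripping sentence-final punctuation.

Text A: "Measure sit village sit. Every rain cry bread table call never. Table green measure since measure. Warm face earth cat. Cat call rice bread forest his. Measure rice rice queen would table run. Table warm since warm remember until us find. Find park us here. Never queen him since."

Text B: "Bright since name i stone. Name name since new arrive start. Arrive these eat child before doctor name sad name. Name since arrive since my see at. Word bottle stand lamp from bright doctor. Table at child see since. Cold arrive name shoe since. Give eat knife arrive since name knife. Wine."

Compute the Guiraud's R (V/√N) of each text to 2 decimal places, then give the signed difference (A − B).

A: V=29, N=49, R=4.14
B: V=28, N=52, R=3.88
Difference = 4.14 − 3.88 = 0.26

0.26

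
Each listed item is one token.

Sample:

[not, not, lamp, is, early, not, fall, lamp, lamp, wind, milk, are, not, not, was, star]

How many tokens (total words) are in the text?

16

Tokens: not, not, lamp, is, early, not, fall, lamp, lamp, wind, milk, are, not, not, was, star
N = 16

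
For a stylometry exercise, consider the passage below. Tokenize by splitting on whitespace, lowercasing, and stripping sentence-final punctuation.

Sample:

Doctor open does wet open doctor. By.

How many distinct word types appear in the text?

5

Distinct types: {by, doctor, does, open, wet}
V = 5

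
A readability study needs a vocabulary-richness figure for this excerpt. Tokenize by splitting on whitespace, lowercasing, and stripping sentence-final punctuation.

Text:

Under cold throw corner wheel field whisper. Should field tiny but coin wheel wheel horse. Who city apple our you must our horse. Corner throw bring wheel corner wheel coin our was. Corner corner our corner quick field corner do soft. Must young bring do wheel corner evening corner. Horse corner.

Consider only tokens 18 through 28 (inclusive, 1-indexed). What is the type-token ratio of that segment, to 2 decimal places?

Segment tokens 18–28: apple, our, you, must, our, horse, corner, throw, bring, wheel, corner
Segment N = 11, segment V = 9.
TTR = 9 / 11 = 0.82

0.82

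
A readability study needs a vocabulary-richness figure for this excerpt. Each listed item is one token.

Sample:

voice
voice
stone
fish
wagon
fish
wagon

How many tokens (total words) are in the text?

7

Tokens: voice, voice, stone, fish, wagon, fish, wagon
N = 7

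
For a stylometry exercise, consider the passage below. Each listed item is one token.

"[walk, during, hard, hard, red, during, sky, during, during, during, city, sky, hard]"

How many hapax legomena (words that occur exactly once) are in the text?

3

Frequencies: during:5, hard:3, sky:2, walk:1, red:1, city:1
Hapax (freq=1): city, red, walk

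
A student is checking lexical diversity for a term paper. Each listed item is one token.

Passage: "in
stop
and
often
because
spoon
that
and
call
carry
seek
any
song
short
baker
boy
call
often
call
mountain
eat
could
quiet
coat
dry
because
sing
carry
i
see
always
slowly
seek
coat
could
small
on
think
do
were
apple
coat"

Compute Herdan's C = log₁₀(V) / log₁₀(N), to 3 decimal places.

N = 42, V = 32.
log₁₀(V) = 1.505150, log₁₀(N) = 1.623249
C = 1.505150 / 1.623249 = 0.927

0.927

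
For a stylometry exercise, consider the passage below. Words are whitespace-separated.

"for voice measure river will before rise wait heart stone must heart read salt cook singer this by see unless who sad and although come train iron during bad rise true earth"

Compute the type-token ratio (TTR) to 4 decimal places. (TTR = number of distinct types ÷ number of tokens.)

N = 32 tokens, V = 30 types.
TTR = V / N = 30 / 32 = 0.9375

0.9375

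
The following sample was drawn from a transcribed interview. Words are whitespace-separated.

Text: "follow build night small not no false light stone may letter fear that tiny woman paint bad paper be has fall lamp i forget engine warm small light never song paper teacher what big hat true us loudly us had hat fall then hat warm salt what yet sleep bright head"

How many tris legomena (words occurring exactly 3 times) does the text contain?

Frequencies: hat:3, small:2, light:2, paper:2, fall:2, warm:2, what:2, us:2, follow:1, build:1, night:1, not:1, no:1, false:1, stone:1, may:1, letter:1, fear:1, that:1, tiny:1, … (22 more, each freq 1)
Words with frequency 3: hat

1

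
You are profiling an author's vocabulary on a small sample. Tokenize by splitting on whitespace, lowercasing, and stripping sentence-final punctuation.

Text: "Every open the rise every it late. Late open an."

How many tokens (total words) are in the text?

10

Tokens: every, open, the, rise, every, it, late, late, open, an
N = 10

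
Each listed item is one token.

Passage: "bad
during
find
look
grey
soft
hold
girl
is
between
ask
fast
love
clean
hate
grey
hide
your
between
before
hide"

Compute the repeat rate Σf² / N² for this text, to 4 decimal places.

0.0612

Frequencies: grey:2, between:2, hide:2, bad:1, during:1, find:1, look:1, soft:1, hold:1, girl:1, is:1, ask:1, fast:1, love:1, clean:1, hate:1, your:1, before:1
Σf² = 27; N² = 441
Repeat rate = 27 / 441 = 0.0612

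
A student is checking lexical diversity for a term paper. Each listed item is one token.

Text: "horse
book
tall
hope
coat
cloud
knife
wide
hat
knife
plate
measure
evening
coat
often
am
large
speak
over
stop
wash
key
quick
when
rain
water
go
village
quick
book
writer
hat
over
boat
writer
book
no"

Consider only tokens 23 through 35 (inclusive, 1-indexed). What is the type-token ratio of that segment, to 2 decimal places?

0.85

Segment tokens 23–35: quick, when, rain, water, go, village, quick, book, writer, hat, over, boat, writer
Segment N = 13, segment V = 11.
TTR = 11 / 13 = 0.85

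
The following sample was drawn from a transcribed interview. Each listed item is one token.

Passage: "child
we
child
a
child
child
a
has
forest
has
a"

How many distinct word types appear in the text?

Distinct types: {a, child, forest, has, we}
V = 5

5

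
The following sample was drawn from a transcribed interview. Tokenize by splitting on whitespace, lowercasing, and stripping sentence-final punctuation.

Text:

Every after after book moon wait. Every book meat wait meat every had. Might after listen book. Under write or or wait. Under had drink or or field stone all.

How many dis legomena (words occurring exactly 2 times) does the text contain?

Frequencies: or:4, every:3, after:3, book:3, wait:3, meat:2, had:2, under:2, moon:1, might:1, listen:1, write:1, drink:1, field:1, stone:1, all:1
Words with frequency 2: had, meat, under

3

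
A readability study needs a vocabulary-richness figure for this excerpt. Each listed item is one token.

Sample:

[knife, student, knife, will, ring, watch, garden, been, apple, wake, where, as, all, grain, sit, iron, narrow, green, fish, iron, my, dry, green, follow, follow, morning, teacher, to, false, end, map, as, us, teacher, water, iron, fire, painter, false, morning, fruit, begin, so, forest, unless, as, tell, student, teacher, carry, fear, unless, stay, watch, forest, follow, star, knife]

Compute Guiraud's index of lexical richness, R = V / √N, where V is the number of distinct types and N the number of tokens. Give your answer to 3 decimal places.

5.384

N = 58, V = 41.
√N = 7.615773
R = 41 / 7.615773 = 5.384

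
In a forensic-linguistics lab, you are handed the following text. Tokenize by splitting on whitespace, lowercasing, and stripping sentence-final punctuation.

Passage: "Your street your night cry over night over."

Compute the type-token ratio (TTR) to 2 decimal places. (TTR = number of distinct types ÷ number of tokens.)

0.63

N = 8 tokens, V = 5 types.
TTR = V / N = 5 / 8 = 0.63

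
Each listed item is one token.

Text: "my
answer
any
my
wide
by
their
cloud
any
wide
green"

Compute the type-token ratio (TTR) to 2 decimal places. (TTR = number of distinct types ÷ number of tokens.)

0.73

N = 11 tokens, V = 8 types.
TTR = V / N = 8 / 11 = 0.73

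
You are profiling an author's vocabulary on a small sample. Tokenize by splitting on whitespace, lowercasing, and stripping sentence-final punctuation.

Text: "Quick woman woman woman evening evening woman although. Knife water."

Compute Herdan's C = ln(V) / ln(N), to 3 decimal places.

0.778

N = 10, V = 6.
ln(V) = 1.791759, ln(N) = 2.302585
C = 1.791759 / 2.302585 = 0.778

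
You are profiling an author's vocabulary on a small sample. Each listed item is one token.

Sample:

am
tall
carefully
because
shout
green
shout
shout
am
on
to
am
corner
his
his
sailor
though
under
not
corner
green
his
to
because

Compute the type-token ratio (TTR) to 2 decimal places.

N = 24 tokens, V = 14 types.
TTR = V / N = 14 / 24 = 0.58

0.58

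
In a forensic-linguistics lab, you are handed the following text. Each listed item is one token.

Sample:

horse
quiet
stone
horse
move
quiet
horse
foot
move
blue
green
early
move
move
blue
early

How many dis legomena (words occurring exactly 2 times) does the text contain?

3

Frequencies: move:4, horse:3, quiet:2, blue:2, early:2, stone:1, foot:1, green:1
Words with frequency 2: blue, early, quiet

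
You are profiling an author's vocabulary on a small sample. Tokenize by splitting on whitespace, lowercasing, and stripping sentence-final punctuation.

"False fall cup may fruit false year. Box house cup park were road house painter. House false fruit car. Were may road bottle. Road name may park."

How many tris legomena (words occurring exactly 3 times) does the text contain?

Frequencies: false:3, may:3, house:3, road:3, cup:2, fruit:2, park:2, were:2, fall:1, year:1, box:1, painter:1, car:1, bottle:1, name:1
Words with frequency 3: false, house, may, road

4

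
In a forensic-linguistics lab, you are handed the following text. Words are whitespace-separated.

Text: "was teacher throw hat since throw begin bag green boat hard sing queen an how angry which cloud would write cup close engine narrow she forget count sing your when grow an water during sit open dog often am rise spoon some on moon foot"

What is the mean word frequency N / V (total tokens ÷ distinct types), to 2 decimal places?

N = 45 tokens, V = 42 types.
Mean frequency = N / V = 45 / 42 = 1.07

1.07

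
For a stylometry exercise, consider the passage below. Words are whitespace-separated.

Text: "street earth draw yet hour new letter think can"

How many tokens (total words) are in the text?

9

Tokens: street, earth, draw, yet, hour, new, letter, think, can
N = 9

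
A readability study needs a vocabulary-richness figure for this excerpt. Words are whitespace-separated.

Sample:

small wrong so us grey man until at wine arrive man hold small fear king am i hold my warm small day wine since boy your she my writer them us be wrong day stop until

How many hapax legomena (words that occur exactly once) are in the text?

Frequencies: small:3, wrong:2, us:2, man:2, until:2, wine:2, hold:2, my:2, day:2, so:1, grey:1, at:1, arrive:1, fear:1, king:1, am:1, i:1, warm:1, since:1, boy:1, … (6 more, each freq 1)
Hapax (freq=1): am, arrive, at, be, boy, fear, grey, i, king, she, since, so, stop, them, warm, writer, your

17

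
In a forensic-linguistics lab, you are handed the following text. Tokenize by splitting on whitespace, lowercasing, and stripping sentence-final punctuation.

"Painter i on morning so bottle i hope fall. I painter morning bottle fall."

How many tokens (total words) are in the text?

Tokens: painter, i, on, morning, so, bottle, i, hope, fall, i, painter, morning, bottle, fall
N = 14

14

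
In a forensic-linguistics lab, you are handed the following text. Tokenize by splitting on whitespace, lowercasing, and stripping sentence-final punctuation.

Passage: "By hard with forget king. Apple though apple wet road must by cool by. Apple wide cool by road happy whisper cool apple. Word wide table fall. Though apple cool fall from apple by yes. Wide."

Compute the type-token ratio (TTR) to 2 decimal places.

N = 36 tokens, V = 19 types.
TTR = V / N = 19 / 36 = 0.53

0.53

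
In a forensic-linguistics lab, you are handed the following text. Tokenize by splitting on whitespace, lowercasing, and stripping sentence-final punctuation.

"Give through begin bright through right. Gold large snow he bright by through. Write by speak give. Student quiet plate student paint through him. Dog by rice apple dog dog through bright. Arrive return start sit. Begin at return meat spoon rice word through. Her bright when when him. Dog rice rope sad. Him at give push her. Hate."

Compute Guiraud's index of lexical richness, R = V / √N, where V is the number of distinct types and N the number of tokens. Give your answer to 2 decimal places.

N = 59, V = 34.
√N = 7.681146
R = 34 / 7.681146 = 4.43

4.43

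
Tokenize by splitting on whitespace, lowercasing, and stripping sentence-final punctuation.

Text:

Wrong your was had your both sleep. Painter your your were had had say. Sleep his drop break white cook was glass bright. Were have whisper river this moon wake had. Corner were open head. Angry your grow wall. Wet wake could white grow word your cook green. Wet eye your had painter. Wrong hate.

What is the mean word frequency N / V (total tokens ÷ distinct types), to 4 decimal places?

1.6176

N = 55 tokens, V = 34 types.
Mean frequency = N / V = 55 / 34 = 1.6176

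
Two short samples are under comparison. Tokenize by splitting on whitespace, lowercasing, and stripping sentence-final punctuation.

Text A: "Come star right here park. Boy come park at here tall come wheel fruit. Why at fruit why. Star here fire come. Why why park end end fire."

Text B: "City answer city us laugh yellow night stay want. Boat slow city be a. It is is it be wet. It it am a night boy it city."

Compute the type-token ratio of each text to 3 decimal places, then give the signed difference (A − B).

-0.143

TTR(A) = 13/28 = 0.464
TTR(B) = 17/28 = 0.607
Difference = 0.464 − 0.607 = -0.143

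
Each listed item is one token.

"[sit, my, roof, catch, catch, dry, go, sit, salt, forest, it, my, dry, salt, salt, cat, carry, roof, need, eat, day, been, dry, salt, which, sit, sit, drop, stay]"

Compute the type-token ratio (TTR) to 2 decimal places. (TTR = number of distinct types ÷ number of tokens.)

N = 29 tokens, V = 18 types.
TTR = V / N = 18 / 29 = 0.62

0.62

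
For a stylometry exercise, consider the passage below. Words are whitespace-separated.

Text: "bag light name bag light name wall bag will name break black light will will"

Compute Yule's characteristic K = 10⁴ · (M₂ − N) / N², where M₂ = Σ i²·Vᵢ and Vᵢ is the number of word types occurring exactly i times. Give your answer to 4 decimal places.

1066.6667

Frequencies: bag:3, light:3, name:3, will:3, wall:1, break:1, black:1
N = 15. Frequency spectrum: V_1=3, V_3=4
M₂ = 1²·3 + 3²·4 = 39
K = 10000 × (39 − 15) / 15² = 1066.6667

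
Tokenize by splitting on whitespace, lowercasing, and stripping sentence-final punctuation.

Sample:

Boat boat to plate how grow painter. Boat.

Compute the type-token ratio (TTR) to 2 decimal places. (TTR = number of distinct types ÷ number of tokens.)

N = 8 tokens, V = 6 types.
TTR = V / N = 6 / 8 = 0.75

0.75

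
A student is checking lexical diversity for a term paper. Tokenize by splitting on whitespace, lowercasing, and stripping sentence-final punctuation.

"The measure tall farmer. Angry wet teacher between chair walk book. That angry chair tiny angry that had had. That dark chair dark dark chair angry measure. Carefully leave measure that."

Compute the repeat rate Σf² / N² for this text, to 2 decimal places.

Frequencies: angry:4, chair:4, that:4, measure:3, dark:3, had:2, the:1, tall:1, farmer:1, wet:1, teacher:1, between:1, walk:1, book:1, tiny:1, carefully:1, leave:1
Σf² = 81; N² = 961
Repeat rate = 81 / 961 = 0.08

0.08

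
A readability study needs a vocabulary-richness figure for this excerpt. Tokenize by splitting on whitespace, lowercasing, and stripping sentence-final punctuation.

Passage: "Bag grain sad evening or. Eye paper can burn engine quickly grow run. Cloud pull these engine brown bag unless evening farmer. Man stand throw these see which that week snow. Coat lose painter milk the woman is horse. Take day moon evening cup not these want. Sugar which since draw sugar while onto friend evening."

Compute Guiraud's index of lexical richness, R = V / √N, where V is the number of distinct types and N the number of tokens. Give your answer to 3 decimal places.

6.281

N = 56, V = 47.
√N = 7.483315
R = 47 / 7.483315 = 6.281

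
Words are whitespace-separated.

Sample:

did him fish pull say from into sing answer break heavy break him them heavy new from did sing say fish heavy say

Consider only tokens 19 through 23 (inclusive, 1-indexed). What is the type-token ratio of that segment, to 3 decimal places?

Segment tokens 19–23: sing, say, fish, heavy, say
Segment N = 5, segment V = 4.
TTR = 4 / 5 = 0.800

0.800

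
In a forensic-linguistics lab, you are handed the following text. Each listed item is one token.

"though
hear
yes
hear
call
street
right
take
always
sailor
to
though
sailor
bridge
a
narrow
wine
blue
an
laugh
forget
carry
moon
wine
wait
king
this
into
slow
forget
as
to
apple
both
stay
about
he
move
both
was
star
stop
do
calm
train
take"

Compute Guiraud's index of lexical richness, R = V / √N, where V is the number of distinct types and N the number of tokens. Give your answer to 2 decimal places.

5.60

N = 46, V = 38.
√N = 6.782330
R = 38 / 6.782330 = 5.60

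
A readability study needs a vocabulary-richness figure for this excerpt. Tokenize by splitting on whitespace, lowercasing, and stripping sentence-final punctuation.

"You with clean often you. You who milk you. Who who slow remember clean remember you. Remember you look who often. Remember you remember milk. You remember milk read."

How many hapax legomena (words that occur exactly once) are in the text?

Frequencies: you:8, remember:6, who:4, milk:3, clean:2, often:2, with:1, slow:1, look:1, read:1
Hapax (freq=1): look, read, slow, with

4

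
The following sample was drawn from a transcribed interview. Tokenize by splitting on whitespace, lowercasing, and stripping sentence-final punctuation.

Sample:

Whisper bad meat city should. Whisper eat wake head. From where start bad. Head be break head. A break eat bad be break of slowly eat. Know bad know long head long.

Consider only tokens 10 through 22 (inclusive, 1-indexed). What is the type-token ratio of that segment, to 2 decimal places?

0.69

Segment tokens 10–22: from, where, start, bad, head, be, break, head, a, break, eat, bad, be
Segment N = 13, segment V = 9.
TTR = 9 / 13 = 0.69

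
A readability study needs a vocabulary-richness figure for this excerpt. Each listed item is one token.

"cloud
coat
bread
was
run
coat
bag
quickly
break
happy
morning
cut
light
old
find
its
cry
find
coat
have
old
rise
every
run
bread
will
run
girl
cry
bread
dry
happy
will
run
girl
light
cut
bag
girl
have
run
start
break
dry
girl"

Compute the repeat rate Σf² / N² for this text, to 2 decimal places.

0.05

Frequencies: run:5, girl:4, coat:3, bread:3, bag:2, break:2, happy:2, cut:2, light:2, old:2, find:2, cry:2, have:2, will:2, dry:2, cloud:1, was:1, quickly:1, morning:1, its:1, … (3 more, each freq 1)
Σf² = 111; N² = 2025
Repeat rate = 111 / 2025 = 0.05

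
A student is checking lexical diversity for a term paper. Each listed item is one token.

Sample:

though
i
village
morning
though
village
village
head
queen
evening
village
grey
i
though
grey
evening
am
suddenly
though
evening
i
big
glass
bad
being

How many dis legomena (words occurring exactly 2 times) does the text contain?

1

Frequencies: though:4, village:4, i:3, evening:3, grey:2, morning:1, head:1, queen:1, am:1, suddenly:1, big:1, glass:1, bad:1, being:1
Words with frequency 2: grey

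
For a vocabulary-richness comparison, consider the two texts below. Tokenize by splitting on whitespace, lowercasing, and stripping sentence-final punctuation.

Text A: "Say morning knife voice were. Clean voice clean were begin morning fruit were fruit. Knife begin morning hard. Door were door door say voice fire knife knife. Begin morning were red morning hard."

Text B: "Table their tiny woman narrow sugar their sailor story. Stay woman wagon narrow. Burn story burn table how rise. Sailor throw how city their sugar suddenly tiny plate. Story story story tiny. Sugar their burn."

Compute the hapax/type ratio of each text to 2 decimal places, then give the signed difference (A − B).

A: hapax=2, V=12, ratio=0.17
B: hapax=7, V=17, ratio=0.41
Difference = 0.17 − 0.41 = -0.24

-0.24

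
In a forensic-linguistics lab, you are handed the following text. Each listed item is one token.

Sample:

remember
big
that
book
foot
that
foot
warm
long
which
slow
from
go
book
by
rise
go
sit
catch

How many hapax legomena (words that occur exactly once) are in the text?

11

Frequencies: that:2, book:2, foot:2, go:2, remember:1, big:1, warm:1, long:1, which:1, slow:1, from:1, by:1, rise:1, sit:1, catch:1
Hapax (freq=1): big, by, catch, from, long, remember, rise, sit, slow, warm, which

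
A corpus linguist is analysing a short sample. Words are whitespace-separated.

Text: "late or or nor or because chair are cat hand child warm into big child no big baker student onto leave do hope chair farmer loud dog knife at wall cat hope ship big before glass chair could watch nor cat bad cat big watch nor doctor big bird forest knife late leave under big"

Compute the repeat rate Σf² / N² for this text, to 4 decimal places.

0.0420

Frequencies: big:6, cat:4, or:3, nor:3, chair:3, late:2, child:2, leave:2, hope:2, knife:2, watch:2, because:1, are:1, hand:1, warm:1, into:1, no:1, baker:1, student:1, onto:1, … (15 more, each freq 1)
Σf² = 127; N² = 3025
Repeat rate = 127 / 3025 = 0.0420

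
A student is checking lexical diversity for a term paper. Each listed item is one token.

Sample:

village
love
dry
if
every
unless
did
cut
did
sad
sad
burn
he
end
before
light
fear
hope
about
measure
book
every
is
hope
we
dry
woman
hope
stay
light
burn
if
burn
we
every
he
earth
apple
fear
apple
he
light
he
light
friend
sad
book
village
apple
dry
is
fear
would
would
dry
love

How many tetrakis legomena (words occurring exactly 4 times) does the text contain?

Frequencies: dry:4, he:4, light:4, every:3, sad:3, burn:3, fear:3, hope:3, apple:3, village:2, love:2, if:2, did:2, book:2, is:2, we:2, would:2, unless:1, cut:1, end:1, … (7 more, each freq 1)
Words with frequency 4: dry, he, light

3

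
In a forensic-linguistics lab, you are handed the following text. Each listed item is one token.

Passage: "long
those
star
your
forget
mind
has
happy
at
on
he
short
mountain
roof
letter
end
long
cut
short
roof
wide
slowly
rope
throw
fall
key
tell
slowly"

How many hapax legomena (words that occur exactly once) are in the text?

20

Frequencies: long:2, short:2, roof:2, slowly:2, those:1, star:1, your:1, forget:1, mind:1, has:1, happy:1, at:1, on:1, he:1, mountain:1, letter:1, end:1, cut:1, wide:1, rope:1, … (4 more, each freq 1)
Hapax (freq=1): at, cut, end, fall, forget, happy, has, he, key, letter, mind, mountain, on, rope, star, tell, those, throw, wide, your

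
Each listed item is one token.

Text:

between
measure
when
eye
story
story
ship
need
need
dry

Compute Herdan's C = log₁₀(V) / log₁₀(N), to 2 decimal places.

0.90

N = 10, V = 8.
log₁₀(V) = 0.903090, log₁₀(N) = 1.000000
C = 0.903090 / 1.000000 = 0.90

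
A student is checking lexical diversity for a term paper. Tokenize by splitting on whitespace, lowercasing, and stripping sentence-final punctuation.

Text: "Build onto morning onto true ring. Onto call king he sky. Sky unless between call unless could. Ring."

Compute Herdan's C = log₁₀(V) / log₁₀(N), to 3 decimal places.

N = 18, V = 12.
log₁₀(V) = 1.079181, log₁₀(N) = 1.255273
C = 1.079181 / 1.255273 = 0.860

0.860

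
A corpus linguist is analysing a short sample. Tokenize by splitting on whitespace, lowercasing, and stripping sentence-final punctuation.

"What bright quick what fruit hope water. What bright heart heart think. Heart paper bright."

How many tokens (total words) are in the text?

Tokens: what, bright, quick, what, fruit, hope, water, what, bright, heart, heart, think, heart, paper, bright
N = 15

15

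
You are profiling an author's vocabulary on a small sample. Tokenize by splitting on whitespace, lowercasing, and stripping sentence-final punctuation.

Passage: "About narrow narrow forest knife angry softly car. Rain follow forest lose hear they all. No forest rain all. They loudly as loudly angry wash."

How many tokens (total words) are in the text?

Tokens: about, narrow, narrow, forest, knife, angry, softly, car, rain, follow, forest, lose, hear, they, all, no, forest, rain, all, they, loudly, as, loudly, angry, wash
N = 25

25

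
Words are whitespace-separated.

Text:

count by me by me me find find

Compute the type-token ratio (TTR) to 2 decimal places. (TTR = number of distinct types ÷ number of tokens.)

0.50

N = 8 tokens, V = 4 types.
TTR = V / N = 4 / 8 = 0.50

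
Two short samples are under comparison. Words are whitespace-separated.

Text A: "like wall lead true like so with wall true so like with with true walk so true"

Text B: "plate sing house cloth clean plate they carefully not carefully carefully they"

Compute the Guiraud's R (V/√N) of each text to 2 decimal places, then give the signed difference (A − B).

A: V=7, N=17, R=1.70
B: V=8, N=12, R=2.31
Difference = 1.70 − 2.31 = -0.61

-0.61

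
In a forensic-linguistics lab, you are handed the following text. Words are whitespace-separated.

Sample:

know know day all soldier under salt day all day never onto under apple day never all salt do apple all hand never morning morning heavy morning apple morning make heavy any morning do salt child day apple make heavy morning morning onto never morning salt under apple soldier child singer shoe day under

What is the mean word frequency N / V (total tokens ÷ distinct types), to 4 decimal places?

N = 54 tokens, V = 18 types.
Mean frequency = N / V = 54 / 18 = 3.0000

3.0000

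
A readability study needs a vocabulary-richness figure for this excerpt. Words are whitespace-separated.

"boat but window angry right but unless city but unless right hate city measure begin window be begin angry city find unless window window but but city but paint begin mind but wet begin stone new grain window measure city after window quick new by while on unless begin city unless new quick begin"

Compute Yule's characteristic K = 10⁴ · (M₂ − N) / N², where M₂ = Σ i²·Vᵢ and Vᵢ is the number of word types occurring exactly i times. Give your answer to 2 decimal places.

Frequencies: but:7, window:6, city:6, begin:6, unless:5, new:3, angry:2, right:2, measure:2, quick:2, boat:1, hate:1, be:1, find:1, paint:1, mind:1, wet:1, stone:1, grain:1, after:1, … (3 more, each freq 1)
N = 54. Frequency spectrum: V_1=13, V_2=4, V_3=1, V_5=1, V_6=3, V_7=1
M₂ = 1²·13 + 2²·4 + 3²·1 + 5²·1 + 6²·3 + 7²·1 = 220
K = 10000 × (220 − 54) / 54² = 569.27

569.27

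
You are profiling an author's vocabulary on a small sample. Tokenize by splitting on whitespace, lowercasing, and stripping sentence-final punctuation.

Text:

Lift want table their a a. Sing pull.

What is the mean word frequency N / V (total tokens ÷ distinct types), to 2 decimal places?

N = 8 tokens, V = 7 types.
Mean frequency = N / V = 8 / 7 = 1.14

1.14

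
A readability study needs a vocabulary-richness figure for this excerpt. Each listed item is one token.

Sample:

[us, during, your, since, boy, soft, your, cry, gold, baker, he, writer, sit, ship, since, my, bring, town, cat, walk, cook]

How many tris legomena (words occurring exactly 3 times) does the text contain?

0

Frequencies: your:2, since:2, us:1, during:1, boy:1, soft:1, cry:1, gold:1, baker:1, he:1, writer:1, sit:1, ship:1, my:1, bring:1, town:1, cat:1, walk:1, cook:1
Words with frequency 3: (none)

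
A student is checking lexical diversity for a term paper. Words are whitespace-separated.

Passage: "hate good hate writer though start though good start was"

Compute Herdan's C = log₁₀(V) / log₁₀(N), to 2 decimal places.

N = 10, V = 6.
log₁₀(V) = 0.778151, log₁₀(N) = 1.000000
C = 0.778151 / 1.000000 = 0.78

0.78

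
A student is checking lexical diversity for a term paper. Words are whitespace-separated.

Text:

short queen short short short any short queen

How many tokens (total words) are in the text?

8

Tokens: short, queen, short, short, short, any, short, queen
N = 8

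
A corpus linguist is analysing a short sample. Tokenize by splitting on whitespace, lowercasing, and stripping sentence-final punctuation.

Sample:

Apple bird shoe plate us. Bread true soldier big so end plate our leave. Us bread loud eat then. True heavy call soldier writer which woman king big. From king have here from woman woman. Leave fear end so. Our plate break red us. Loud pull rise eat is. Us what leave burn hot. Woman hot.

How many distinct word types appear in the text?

34

Distinct types: {apple, big, bird, bread, break, burn, call, eat, end, fear, from, have, heavy, here, hot, is, king, leave, loud, our, plate, pull, red, rise, shoe, so, soldier, then, true, us, what, which, woman, writer}
V = 34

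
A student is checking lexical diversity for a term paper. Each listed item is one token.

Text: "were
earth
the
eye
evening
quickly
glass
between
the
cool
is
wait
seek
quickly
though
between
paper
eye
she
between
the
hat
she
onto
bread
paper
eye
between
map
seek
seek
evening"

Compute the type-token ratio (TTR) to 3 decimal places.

0.594

N = 32 tokens, V = 19 types.
TTR = V / N = 19 / 32 = 0.594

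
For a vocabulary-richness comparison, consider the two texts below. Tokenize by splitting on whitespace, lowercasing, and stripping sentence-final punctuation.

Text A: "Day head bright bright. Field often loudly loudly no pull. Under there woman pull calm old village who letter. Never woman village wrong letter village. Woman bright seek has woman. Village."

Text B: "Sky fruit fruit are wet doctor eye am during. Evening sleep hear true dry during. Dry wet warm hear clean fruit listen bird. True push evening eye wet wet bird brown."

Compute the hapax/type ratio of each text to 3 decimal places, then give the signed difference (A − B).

A: hapax=14, V=20, ratio=0.700
B: hapax=10, V=19, ratio=0.526
Difference = 0.700 − 0.526 = 0.174

0.174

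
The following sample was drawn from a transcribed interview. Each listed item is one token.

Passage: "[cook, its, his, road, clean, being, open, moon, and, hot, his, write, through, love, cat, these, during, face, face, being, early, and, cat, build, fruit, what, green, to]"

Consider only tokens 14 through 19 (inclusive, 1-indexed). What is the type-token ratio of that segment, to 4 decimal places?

Segment tokens 14–19: love, cat, these, during, face, face
Segment N = 6, segment V = 5.
TTR = 5 / 6 = 0.8333

0.8333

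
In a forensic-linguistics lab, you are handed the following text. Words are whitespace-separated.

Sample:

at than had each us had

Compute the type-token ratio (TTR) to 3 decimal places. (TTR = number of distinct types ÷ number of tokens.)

0.833

N = 6 tokens, V = 5 types.
TTR = V / N = 5 / 6 = 0.833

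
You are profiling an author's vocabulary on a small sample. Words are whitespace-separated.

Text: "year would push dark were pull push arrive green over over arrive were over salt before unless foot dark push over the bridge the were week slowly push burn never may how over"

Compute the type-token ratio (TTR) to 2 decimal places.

0.64

N = 33 tokens, V = 21 types.
TTR = V / N = 21 / 33 = 0.64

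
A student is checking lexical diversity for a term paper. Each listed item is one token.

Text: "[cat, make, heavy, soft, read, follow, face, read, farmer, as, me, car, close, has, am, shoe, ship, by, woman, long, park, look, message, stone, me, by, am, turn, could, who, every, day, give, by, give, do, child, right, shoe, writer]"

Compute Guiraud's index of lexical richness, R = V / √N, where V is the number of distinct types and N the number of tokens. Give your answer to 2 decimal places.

5.22

N = 40, V = 33.
√N = 6.324555
R = 33 / 6.324555 = 5.22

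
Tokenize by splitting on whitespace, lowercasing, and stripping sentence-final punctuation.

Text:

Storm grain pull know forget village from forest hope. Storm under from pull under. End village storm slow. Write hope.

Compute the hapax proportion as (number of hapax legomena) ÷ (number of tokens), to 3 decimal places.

Frequencies: storm:3, pull:2, village:2, from:2, hope:2, under:2, grain:1, know:1, forget:1, forest:1, end:1, slow:1, write:1
Hapax count = 7; token count = 20.
Ratio = 7 / 20 = 0.350

0.350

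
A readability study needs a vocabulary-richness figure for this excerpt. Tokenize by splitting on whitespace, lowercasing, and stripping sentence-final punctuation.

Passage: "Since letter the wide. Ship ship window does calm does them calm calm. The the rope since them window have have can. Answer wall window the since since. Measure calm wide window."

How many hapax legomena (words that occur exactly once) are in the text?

6

Frequencies: since:4, the:4, window:4, calm:4, wide:2, ship:2, does:2, them:2, have:2, letter:1, rope:1, can:1, answer:1, wall:1, measure:1
Hapax (freq=1): answer, can, letter, measure, rope, wall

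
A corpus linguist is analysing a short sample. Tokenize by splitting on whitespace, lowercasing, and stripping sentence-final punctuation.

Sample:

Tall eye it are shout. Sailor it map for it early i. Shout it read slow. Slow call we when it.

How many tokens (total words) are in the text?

Tokens: tall, eye, it, are, shout, sailor, it, map, for, it, early, i, shout, it, read, slow, slow, call, we, when, it
N = 21

21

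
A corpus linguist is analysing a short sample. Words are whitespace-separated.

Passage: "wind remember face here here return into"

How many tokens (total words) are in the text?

7

Tokens: wind, remember, face, here, here, return, into
N = 7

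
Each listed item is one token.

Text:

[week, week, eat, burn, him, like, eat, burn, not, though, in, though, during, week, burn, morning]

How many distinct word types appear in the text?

Distinct types: {burn, during, eat, him, in, like, morning, not, though, week}
V = 10

10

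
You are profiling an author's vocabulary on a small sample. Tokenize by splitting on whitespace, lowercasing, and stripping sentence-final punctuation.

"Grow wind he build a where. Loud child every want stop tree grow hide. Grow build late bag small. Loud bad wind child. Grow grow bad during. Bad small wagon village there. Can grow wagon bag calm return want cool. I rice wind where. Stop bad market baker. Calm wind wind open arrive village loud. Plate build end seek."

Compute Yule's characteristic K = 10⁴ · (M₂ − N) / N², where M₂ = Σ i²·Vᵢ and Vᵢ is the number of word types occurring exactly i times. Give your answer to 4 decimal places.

Frequencies: grow:6, wind:5, bad:4, build:3, loud:3, where:2, child:2, want:2, stop:2, bag:2, small:2, wagon:2, village:2, calm:2, he:1, a:1, every:1, tree:1, hide:1, late:1, … (14 more, each freq 1)
N = 59. Frequency spectrum: V_1=20, V_2=9, V_3=2, V_4=1, V_5=1, V_6=1
M₂ = 1²·20 + 2²·9 + 3²·2 + 4²·1 + 5²·1 + 6²·1 = 151
K = 10000 × (151 − 59) / 59² = 264.2919

264.2919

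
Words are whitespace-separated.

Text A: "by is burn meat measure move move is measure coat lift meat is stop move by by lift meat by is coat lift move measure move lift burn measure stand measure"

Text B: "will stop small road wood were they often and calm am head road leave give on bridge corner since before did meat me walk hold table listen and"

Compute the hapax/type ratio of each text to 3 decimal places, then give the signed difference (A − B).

-0.723

A: hapax=2, V=10, ratio=0.200
B: hapax=24, V=26, ratio=0.923
Difference = 0.200 − 0.923 = -0.723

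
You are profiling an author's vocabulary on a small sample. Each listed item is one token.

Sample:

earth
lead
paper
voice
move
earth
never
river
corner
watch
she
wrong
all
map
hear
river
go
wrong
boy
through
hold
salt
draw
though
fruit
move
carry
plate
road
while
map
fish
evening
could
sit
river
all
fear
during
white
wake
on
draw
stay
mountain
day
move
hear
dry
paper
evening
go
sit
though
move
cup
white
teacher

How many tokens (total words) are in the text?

58

Tokens: earth, lead, paper, voice, move, earth, never, river, corner, watch, she, wrong, all, map, hear, river, go, wrong, boy, through, hold, salt, draw, though, fruit, move, carry, plate, road, while, map, fish, evening, could, sit, river, all, fear, during, white, wake, on, draw, stay, mountain, day, move, hear, dry, paper, evening, go, sit, though, move, cup, white, teacher
N = 58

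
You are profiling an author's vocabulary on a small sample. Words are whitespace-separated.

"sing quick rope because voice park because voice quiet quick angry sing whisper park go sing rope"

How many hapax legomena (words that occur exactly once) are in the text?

4

Frequencies: sing:3, quick:2, rope:2, because:2, voice:2, park:2, quiet:1, angry:1, whisper:1, go:1
Hapax (freq=1): angry, go, quiet, whisper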